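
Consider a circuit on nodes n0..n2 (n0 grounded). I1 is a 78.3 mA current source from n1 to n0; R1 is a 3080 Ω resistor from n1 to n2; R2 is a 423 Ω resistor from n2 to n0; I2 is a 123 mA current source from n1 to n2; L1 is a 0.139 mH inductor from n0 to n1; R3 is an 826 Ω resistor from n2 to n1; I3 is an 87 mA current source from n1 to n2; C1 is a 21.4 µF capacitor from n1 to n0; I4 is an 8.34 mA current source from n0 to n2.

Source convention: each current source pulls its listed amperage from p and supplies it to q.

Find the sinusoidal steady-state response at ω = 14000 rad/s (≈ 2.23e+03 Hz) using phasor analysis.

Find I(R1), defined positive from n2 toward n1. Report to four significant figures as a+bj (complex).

0.01818+0.0001859j A

Apply KCL at each of the 2 non-ground nodes and solve the resulting linear system.
Node n1: branches {I1, R1, I2, L1, R3, I3, C1} → V_1 = -0.004102-0.9442j
Node n2: branches {R1, R2, I2, R3, I3, I4} → V_2 = 55.99-0.3718j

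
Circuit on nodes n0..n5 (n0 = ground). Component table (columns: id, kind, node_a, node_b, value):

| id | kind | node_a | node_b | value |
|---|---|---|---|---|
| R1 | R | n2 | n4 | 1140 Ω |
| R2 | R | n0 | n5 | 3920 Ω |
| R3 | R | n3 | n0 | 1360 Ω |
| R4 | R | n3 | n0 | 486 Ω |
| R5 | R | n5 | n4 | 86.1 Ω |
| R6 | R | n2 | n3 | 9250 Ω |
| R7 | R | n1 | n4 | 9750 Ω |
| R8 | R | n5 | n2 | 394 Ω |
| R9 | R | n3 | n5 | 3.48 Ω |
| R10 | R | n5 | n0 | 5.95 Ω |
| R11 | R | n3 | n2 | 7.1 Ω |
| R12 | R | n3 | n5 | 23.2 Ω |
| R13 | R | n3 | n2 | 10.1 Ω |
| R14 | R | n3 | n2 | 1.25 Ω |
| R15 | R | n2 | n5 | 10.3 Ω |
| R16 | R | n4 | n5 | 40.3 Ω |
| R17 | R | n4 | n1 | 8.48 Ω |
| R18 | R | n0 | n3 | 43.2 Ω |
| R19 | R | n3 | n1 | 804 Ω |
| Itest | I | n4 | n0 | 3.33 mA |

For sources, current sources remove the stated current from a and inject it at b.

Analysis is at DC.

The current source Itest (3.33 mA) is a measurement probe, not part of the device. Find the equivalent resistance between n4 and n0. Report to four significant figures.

R_eq = 31.11 Ω

Apply KCL at each of the 5 non-ground nodes and solve the resulting linear system.
Node n1: branches {R7, R17, R19} → V_1 = -0.1027
Node n2: branches {R1, R6, R8, R11, R13, R14, R15} → V_2 = -0.01674
Node n3: branches {R3, R4, R6, R9, R11, R12, R13, R14, R18, R19} → V_3 = -0.01662
Node n4: branches {R1, R5, R7, R16, R17, Itest} → V_4 = -0.1036
Node n5: branches {R2, R5, R8, R9, R10, R12, R15, R16} → V_5 = -0.01722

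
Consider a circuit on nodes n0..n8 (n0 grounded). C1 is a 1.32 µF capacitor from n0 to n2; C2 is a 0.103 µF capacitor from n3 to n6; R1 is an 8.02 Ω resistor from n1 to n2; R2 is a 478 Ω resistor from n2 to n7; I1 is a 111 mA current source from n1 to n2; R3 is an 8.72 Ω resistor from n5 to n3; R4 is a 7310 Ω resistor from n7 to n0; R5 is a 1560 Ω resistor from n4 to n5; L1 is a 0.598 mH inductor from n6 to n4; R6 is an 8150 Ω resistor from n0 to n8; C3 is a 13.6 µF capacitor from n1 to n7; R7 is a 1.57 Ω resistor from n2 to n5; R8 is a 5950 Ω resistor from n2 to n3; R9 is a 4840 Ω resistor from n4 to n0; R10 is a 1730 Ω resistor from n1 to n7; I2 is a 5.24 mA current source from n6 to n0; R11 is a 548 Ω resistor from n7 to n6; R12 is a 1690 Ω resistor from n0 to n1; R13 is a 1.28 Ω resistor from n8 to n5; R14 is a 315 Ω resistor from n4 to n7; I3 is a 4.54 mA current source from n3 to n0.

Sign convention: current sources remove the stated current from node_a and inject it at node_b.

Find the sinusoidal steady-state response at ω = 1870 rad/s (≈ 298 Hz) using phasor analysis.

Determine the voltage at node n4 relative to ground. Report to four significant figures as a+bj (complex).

Element admittances at ω=1870 rad/s:
  Y(C1) = 0.000+0.002468j S between n0,n2
  Y(C2) = 0.000+0.0001926j S between n3,n6
  Y(R1) = 0.1247+0.000j S between n1,n2
  Y(R2) = 0.002092+0.000j S between n2,n7
  I1: injects 0.111 A into n2 (from n1)
  Y(R3) = 0.1147+0.000j S between n5,n3
  Y(R4) = 0.0001368+0.000j S between n7,n0
  Y(R5) = 0.0006410+0.000j S between n4,n5
  Y(L1) = 0.000-0.8942j S between n6,n4
  Y(R6) = 0.0001227+0.000j S between n0,n8
  Y(C3) = 0.000+0.02543j S between n1,n7
  Y(R7) = 0.6369+0.000j S between n2,n5
  Y(R8) = 0.0001681+0.000j S between n2,n3
  Y(R9) = 0.0002066+0.000j S between n4,n0
  Y(R10) = 0.0005780+0.000j S between n1,n7
  I2: injects 0.00524 A into n0 (from n6)
  Y(R11) = 0.001825+0.000j S between n7,n6
  Y(R12) = 0.0005917+0.000j S between n0,n1
  Y(R13) = 0.7812+0.000j S between n8,n5
  Y(R14) = 0.003175+0.000j S between n4,n7
  I3: injects 0.00454 A into n0 (from n3)
Assemble and solve the 8×8 MNA system:
  V(n1)=-2.175+2.989j  V(n2)=-1.284+3.009j  V(n3)=-1.332+3.005j  V(n4)=-2.926+2.984j  V(n5)=-1.293+3.008j  V(n6)=-2.926+2.980j  V(n7)=-2.207+3.042j  V(n8)=-1.293+3.008j

-2.926+2.984j V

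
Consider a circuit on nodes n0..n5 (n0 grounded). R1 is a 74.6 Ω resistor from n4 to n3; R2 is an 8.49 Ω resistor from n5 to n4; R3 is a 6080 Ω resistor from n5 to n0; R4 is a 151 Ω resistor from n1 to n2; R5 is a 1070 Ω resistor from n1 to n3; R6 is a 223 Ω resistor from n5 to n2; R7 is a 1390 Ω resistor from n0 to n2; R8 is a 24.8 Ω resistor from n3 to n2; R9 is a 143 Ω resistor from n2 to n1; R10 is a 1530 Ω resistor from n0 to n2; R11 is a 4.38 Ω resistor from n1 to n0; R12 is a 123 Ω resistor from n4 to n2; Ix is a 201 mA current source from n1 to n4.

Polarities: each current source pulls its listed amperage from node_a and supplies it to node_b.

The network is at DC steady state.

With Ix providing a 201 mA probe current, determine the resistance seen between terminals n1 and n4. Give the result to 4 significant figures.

Apply KCL at each of the 5 non-ground nodes and solve the resulting linear system.
Node n1: branches {R4, R5, R9, R11, Ix} → V_1 = -0.08826
Node n2: branches {R4, R6, R7, R8, R9, R10, R12} → V_2 = 12.22
Node n3: branches {R1, R5, R8} → V_3 = 14.13
Node n4: branches {R1, R2, R12, Ix} → V_4 = 20.86
Node n5: branches {R2, R3, R6} → V_5 = 20.51

R_eq = 104.2 Ω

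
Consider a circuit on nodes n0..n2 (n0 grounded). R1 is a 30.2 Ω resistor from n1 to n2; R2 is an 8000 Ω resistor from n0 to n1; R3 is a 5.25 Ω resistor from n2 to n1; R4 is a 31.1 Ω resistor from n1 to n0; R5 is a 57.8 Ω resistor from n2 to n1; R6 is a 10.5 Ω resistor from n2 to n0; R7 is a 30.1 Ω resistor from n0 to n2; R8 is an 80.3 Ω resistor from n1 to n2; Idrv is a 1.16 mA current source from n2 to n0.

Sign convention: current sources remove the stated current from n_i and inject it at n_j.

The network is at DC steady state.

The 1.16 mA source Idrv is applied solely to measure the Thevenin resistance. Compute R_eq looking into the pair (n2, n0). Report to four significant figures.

R_eq = 6.366 Ω

MNA unknowns: 2 node voltages V₁..V_2
R1: Y=0.03311 on G[1,2]
R2: Y=0.0001250 on G[0,1]
R3: Y=0.1905 on G[2,1]
R4: Y=0.03215 on G[1,0]
R5: Y=0.01730 on G[2,1]
R6: Y=0.09524 on G[2,0]
R7: Y=0.03322 on G[0,2]
R8: Y=0.01245 on G[1,2]
Idrv: z[2]−=0.00116, z[0]+=0.00116
solve → V1=-0.006550, V2=-0.007384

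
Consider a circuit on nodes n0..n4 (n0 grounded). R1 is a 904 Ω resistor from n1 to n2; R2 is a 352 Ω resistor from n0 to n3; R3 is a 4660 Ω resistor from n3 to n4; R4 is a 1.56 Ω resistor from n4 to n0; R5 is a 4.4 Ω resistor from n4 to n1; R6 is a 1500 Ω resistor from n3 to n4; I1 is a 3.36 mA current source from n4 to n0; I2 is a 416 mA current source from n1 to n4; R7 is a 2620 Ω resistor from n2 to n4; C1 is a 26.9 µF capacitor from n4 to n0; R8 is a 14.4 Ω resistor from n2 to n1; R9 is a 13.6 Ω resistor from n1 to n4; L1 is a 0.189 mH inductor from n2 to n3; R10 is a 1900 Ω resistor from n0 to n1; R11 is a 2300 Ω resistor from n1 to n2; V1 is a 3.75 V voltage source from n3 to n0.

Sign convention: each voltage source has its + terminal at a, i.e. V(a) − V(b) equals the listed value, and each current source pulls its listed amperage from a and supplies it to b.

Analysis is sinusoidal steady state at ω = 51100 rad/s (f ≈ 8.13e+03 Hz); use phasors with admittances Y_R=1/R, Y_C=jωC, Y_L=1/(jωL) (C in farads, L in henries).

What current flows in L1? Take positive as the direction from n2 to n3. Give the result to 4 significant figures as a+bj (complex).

-0.2302+0.1187j A

Element admittances at ω=51100 rad/s:
  Y(R1) = 0.001106+0.000j S between n1,n2
  Y(R2) = 0.002841+0.000j S between n0,n3
  Y(R3) = 0.0002146+0.000j S between n3,n4
  Y(R4) = 0.6410+0.000j S between n4,n0
  Y(R5) = 0.2273+0.000j S between n4,n1
  Y(R6) = 0.0006667+0.000j S between n3,n4
  I1: injects 0.00336 A into n0 (from n4)
  I2: injects 0.416 A into n4 (from n1)
  Y(R7) = 0.0003817+0.000j S between n2,n4
  Y(C1) = 0.000+1.375j S between n4,n0
  Y(R8) = 0.06944+0.000j S between n2,n1
  Y(R9) = 0.07353+0.000j S between n1,n4
  Y(L1) = 0.000-0.1035j S between n2,n3
  Y(R10) = 0.0005263+0.000j S between n0,n1
  Y(R11) = 0.0004348+0.000j S between n1,n2
  V1: constraint V(n3)−V(n0) = 3.75
Assemble and solve the 5×5 MNA system:
  V(n1)=-0.6262-0.5619j  V(n2)=2.603-2.224j  V(n3)=3.750+0.000j  V(n4)=-0.006452-0.1707j
  i(V1)=-0.2442+0.1186j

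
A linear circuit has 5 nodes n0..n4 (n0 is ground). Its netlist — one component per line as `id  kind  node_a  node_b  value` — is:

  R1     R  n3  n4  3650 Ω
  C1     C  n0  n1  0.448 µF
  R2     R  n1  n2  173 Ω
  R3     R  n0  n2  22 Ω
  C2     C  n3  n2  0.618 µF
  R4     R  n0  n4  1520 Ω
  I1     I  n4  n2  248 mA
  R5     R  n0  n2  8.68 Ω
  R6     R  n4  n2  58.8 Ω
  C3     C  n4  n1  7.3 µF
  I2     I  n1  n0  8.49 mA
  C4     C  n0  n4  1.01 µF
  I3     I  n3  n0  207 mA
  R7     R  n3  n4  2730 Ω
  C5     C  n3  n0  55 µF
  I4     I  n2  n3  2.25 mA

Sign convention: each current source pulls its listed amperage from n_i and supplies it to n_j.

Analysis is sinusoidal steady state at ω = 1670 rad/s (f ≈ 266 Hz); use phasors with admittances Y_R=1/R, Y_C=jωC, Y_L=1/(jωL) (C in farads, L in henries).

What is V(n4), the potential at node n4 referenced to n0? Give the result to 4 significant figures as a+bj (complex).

Apply KCL at each of the 4 non-ground nodes and solve the resulting linear system.
Node n1: branches {C1, R2, C3, I2} → V_1 = -9.468-1.561j
Node n2: branches {R2, R3, C2, I1, R5, R6, I4} → V_2 = 0.02248+0.1497j
Node n3: branches {R1, C2, I3, R7, C5, I4} → V_3 = -0.0006752+2.281j
Node n4: branches {R1, R4, I1, R6, C3, C4, R7} → V_4 = -10.86+2.147j

-10.86+2.147j V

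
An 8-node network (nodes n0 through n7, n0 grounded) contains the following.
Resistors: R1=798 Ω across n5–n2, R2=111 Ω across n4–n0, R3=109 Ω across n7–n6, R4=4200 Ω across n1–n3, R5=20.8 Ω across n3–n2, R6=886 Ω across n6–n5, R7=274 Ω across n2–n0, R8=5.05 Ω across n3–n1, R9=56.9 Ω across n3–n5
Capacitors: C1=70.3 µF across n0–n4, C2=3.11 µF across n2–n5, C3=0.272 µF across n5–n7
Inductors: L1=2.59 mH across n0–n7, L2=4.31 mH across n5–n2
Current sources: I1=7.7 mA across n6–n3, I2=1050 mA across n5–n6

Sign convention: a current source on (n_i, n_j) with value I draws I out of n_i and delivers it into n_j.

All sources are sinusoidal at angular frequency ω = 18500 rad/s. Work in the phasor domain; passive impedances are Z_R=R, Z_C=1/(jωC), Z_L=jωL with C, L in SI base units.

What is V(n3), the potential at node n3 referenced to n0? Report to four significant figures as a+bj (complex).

-84.31+110.7j V

Apply KCL at each of the 7 non-ground nodes and solve the resulting linear system.
Node n1: branches {R4, R8} → V_1 = -84.31+110.7j
Node n2: branches {R1, C2, R5, R7, L2} → V_2 = -86.03+108.3j
Node n3: branches {R4, R5, R8, I1, R9} → V_3 = -84.31+110.7j
Node n4: branches {C1, R2} → V_4 = 0.000+0.000j
Node n5: branches {R1, C2, R6, R9, L2, C3, I2} → V_5 = -80.06+117.3j
Node n6: branches {R3, R6, I1, I2} → V_6 = 109.3+26.25j
Node n7: branches {R3, L1, C3} → V_7 = 18.95+15.04j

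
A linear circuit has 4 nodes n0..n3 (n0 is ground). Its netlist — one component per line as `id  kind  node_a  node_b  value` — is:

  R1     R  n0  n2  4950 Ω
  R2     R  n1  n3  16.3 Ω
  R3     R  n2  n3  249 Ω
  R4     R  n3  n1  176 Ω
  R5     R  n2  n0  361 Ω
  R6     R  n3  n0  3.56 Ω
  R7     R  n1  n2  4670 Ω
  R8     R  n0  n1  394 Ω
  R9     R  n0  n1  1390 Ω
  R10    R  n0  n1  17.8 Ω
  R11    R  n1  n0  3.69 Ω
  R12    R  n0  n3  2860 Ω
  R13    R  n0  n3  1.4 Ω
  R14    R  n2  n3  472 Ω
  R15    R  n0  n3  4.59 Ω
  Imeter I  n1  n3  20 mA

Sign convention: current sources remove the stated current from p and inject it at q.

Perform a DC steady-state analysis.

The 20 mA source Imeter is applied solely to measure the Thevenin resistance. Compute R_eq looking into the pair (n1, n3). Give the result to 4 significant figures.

R_eq = 3.058 Ω

MNA unknowns: 3 node voltages V₁..V_3
R1: Y=0.0002020 on G[0,2]
R2: Y=0.06135 on G[1,3]
R3: Y=0.004016 on G[2,3]
R4: Y=0.005682 on G[3,1]
R5: Y=0.002770 on G[2,0]
R6: Y=0.2809 on G[3,0]
R7: Y=0.0002141 on G[1,2]
R8: Y=0.002538 on G[0,1]
R9: Y=0.0007194 on G[0,1]
R10: Y=0.05618 on G[0,1]
R11: Y=0.2710 on G[1,0]
R12: Y=0.0003497 on G[0,3]
R13: Y=0.7143 on G[0,3]
R14: Y=0.002119 on G[2,3]
R15: Y=0.2179 on G[0,3]
Imeter: z[1]−=0.02, z[3]+=0.02
solve → V1=-0.04808, V2=0.007501, V3=0.01308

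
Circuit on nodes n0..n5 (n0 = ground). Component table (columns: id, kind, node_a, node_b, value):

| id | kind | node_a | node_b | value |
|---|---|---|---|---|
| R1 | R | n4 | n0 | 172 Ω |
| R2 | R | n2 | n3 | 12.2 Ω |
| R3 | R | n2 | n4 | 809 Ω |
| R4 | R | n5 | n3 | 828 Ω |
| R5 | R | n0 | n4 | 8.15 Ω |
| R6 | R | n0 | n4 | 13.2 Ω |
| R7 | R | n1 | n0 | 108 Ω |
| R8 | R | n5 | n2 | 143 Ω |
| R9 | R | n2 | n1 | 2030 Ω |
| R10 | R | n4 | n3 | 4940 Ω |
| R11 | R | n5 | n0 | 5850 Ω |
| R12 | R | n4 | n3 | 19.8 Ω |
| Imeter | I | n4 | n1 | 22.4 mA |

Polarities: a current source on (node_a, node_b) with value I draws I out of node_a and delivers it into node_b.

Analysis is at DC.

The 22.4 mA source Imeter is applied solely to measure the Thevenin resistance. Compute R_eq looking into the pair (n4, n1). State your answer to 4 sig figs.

MNA unknowns: 5 node voltages V₁..V_5
R1: Y=0.005814 on G[4,0]
R2: Y=0.08197 on G[2,3]
R3: Y=0.001236 on G[2,4]
R4: Y=0.001208 on G[5,3]
R5: Y=0.1227 on G[0,4]
R6: Y=0.07576 on G[0,4]
R7: Y=0.009259 on G[1,0]
R8: Y=0.006993 on G[5,2]
R9: Y=0.0004926 on G[2,1]
R10: Y=0.0002024 on G[4,3]
R11: Y=0.0001709 on G[5,0]
R12: Y=0.05051 on G[4,3]
Imeter: z[4]−=0.0224, z[1]+=0.0224
solve → V1=2.294, V2=-0.06801, V3=-0.08161, V4=-0.1039, V5=-0.06858

R_eq = 107.0 Ω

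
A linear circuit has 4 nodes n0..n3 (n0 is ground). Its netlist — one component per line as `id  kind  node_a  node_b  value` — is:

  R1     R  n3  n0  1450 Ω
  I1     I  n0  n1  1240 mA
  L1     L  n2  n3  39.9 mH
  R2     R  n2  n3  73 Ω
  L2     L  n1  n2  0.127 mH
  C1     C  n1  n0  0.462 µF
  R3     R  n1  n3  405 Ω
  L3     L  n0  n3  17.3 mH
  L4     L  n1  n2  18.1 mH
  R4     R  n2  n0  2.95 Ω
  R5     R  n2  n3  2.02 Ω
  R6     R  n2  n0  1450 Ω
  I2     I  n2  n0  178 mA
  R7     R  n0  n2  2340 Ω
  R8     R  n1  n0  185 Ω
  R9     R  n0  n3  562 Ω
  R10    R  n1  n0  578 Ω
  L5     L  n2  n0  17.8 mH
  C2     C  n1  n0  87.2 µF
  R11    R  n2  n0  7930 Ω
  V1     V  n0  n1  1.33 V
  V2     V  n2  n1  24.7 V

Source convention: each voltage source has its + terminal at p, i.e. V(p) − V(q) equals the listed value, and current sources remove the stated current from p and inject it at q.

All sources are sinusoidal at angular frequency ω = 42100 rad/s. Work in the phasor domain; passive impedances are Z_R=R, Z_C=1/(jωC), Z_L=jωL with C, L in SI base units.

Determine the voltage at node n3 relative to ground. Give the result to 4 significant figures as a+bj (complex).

23.14+0.06158j V

Apply KCL at each of the 3 non-ground nodes and solve the resulting linear system.
Node n1: branches {I1, L2, C1, R3, L4, R8, R10, C2, V1, V2} → V_1 = -1.330+0.000j
Node n2: branches {L1, R2, L2, L4, R4, R5, R6, I2, R7, L5, R11, V2} → V_2 = 23.37+0.000j
Node n3: branches {R1, L1, R2, R3, L3, R5, R9} → V_3 = 23.14+0.06158j
Source currents: i(V1)=6.937-4.971j, i(V2)=-8.247+4.715j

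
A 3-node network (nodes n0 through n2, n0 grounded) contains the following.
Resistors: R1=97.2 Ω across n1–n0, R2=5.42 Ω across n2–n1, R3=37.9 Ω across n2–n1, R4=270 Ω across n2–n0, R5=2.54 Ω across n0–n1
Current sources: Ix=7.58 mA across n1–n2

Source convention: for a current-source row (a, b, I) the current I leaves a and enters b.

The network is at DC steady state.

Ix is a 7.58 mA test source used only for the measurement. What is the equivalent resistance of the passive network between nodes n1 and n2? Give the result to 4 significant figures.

Apply KCL at each of the 2 non-ground nodes and solve the resulting linear system.
Node n1: branches {R1, R2, R3, R5, Ix} → V_1 = -0.0003209
Node n2: branches {R2, R3, R4, Ix} → V_2 = 0.03501

R_eq = 4.661 Ω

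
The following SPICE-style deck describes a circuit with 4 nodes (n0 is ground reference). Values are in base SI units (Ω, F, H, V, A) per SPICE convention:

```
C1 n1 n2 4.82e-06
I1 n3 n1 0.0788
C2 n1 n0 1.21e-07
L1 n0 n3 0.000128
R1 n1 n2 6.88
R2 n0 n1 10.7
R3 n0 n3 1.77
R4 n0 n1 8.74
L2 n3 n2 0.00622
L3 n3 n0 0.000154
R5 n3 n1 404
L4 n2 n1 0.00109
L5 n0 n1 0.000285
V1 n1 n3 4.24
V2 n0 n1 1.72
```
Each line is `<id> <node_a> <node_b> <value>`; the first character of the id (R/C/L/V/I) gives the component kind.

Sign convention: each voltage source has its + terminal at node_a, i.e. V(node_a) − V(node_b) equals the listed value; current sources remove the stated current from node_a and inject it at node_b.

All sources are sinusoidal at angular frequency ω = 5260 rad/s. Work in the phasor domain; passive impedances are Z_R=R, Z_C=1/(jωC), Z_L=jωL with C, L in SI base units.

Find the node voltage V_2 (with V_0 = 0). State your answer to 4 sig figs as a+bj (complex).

-2.156+0.3528j V

Apply KCL at each of the 3 non-ground nodes and solve the resulting linear system.
Node n1: branches {C1, I1, C2, R1, R2, R4, R5, L4, L5, V1, V2} → V_1 = -1.720+0.000j
Node n2: branches {C1, R1, L2, L4} → V_2 = -2.156+0.3528j
Node n3: branches {I1, L1, R3, L2, L3, R5, V1} → V_3 = -5.960+0.000j
Source currents: i(V1)=-3.310+16.33j, i(V2)=-3.725+17.36j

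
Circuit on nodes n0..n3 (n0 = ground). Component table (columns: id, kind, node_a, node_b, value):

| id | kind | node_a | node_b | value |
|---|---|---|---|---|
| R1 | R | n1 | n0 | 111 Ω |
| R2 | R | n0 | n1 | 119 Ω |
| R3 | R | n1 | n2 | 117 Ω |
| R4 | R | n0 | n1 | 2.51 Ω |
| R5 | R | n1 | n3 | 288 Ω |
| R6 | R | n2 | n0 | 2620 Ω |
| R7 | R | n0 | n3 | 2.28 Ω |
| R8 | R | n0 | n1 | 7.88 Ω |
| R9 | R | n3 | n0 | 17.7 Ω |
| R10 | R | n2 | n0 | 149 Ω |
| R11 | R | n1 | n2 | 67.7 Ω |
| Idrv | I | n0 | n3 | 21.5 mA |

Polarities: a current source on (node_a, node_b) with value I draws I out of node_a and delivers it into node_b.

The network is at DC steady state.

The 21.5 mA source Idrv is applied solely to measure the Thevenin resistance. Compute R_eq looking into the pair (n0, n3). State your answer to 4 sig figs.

MNA unknowns: 3 node voltages V₁..V_3
R1: Y=0.009009 on G[1,0]
R2: Y=0.008403 on G[0,1]
R3: Y=0.008547 on G[1,2]
R4: Y=0.3984 on G[0,1]
R5: Y=0.003472 on G[1,3]
R6: Y=0.0003817 on G[2,0]
R7: Y=0.4386 on G[0,3]
R8: Y=0.1269 on G[0,1]
R9: Y=0.05650 on G[3,0]
R10: Y=0.006711 on G[2,0]
R11: Y=0.01477 on G[1,2]
Idrv: z[0]−=0.0215, z[3]+=0.0215
solve → V1=0.0002715, V2=0.0002081, V3=0.04313

R_eq = 2.006 Ω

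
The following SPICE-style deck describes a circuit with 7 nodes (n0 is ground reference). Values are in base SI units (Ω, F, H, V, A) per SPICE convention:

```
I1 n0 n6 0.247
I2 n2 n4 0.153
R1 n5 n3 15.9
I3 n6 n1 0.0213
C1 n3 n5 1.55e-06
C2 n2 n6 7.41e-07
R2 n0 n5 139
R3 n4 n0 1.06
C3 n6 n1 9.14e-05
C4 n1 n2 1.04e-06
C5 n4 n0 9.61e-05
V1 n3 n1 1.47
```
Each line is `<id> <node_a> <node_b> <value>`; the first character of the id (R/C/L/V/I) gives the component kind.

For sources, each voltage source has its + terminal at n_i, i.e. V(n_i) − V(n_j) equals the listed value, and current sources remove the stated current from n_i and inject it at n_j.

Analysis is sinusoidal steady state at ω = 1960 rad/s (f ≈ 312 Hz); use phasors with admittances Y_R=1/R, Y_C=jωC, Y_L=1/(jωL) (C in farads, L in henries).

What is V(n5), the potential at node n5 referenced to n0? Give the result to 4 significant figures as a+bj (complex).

Apply KCL at each of the 6 non-ground nodes and solve the resulting linear system.
Node n1: branches {I3, C3, C4, V1} → V_1 = 13.09-0.07203j
Node n2: branches {I2, C2, C4} → V_2 = 13.09+43.38j
Node n3: branches {R1, C1, V1} → V_3 = 14.56-0.07203j
Node n4: branches {I2, R3, C5} → V_4 = 0.1560-0.03114j
Node n5: branches {R1, C1, R2} → V_5 = 13.07+0.000j
Node n6: branches {I1, I3, C2, C3} → V_6 = 13.09-0.9723j
Source currents: i(V1)=-0.09400+0.000j

13.07+0.000j V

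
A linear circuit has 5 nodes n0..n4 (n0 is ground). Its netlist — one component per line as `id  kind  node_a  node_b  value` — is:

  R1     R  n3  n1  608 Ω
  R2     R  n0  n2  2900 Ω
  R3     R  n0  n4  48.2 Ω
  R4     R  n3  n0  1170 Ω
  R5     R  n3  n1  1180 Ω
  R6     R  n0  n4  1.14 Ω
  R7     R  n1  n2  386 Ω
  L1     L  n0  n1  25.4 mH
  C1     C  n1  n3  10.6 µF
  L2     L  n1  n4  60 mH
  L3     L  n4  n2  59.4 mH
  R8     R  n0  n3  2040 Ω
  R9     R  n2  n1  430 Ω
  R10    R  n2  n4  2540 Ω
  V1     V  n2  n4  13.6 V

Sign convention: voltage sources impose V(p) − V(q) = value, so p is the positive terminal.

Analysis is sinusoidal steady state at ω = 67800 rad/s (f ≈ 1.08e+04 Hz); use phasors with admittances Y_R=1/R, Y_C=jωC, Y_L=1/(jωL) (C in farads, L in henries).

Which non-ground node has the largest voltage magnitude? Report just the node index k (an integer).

MNA unknowns: 4 node voltages V₁..V_4 plus 1 source current (V1)
R1: Y=0.001645+0.000j on G[3,1]
R2: Y=0.0003448+0.000j on G[0,2]
R3: Y=0.02075+0.000j on G[0,4]
R4: Y=0.0008547+0.000j on G[3,0]
R5: Y=0.0008475+0.000j on G[3,1]
R6: Y=0.8772+0.000j on G[0,4]
R7: Y=0.002591+0.000j on G[1,2]
L1: Y=0.000-0.0005807j on G[0,1]
C1: Y=0.000+0.7187j on G[1,3]
L2: Y=0.000-0.0002458j on G[1,4]
L3: Y=0.000-0.0002483j on G[4,2]
R8: Y=0.0004902+0.000j on G[0,3]
R9: Y=0.002326+0.000j on G[2,1]
R10: Y=0.0003937+0.000j on G[2,4]
V1: row V2−V4=13.6, i_V1 at 2,4
solve → V1=10.48+1.384j, V2=13.58+0.004673j, V3=10.48+1.403j, V4=-0.02180+0.004673j
aux → i_V1=-0.02527+0.01015j

2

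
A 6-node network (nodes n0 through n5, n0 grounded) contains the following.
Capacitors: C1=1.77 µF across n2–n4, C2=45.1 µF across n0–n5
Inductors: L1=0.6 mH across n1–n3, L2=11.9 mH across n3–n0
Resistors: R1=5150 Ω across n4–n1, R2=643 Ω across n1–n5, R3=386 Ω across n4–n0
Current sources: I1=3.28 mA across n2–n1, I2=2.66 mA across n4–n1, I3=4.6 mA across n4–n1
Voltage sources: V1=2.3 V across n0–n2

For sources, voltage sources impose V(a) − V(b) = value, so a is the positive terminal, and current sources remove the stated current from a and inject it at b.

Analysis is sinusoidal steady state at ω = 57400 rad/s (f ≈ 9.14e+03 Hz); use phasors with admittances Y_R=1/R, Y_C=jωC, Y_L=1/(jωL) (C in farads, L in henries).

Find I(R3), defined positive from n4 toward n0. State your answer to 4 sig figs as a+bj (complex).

-0.005945+4.690e-06j A

Apply KCL at each of the 5 non-ground nodes and solve the resulting linear system.
Node n1: branches {L1, R1, I1, I2, I3, R2} → V_1 = 3.532+2.812j
Node n2: branches {C1, I1, V1} → V_2 = -2.300+0.000j
Node n3: branches {L1, L2} → V_3 = 3.362+2.677j
Node n4: branches {C1, R1, I2, I3, R3} → V_4 = -2.295+0.001810j
Node n5: branches {C2, R2} → V_5 = 0.001691-0.002121j
Source currents: i(V1)=0.003464-0.0005410j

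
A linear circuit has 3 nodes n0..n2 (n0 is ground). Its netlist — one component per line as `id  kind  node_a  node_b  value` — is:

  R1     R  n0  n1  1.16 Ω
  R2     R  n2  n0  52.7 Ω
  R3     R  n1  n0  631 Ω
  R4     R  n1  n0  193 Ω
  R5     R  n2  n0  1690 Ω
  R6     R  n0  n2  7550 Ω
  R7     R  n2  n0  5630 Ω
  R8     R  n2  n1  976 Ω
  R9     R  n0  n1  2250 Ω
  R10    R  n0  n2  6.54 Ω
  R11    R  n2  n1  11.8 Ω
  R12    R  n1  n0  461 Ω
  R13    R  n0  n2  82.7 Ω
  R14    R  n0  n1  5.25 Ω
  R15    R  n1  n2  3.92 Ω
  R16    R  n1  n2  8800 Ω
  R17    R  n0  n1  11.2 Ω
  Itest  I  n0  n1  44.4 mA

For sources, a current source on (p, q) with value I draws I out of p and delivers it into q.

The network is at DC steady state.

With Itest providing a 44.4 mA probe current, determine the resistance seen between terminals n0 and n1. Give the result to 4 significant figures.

R_eq = 0.7867 Ω

Apply KCL at each of the 2 non-ground nodes and solve the resulting linear system.
Node n1: branches {R1, R3, R4, R8, R9, R11, R12, R14, R15, R16, R17, Itest} → V_1 = 0.03493
Node n2: branches {R2, R5, R6, R7, R8, R10, R11, R13, R15, R16} → V_2 = 0.02265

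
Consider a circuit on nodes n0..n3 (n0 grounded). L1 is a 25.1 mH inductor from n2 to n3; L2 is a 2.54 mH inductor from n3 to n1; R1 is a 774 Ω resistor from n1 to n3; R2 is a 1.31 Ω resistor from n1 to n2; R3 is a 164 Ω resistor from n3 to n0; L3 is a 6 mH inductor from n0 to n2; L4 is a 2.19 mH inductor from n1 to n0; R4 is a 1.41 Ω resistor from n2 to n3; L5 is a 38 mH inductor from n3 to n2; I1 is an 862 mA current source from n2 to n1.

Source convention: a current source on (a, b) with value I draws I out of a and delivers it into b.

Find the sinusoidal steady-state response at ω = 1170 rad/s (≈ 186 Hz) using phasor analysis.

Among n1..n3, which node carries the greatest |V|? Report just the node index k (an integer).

Apply KCL at each of the 3 non-ground nodes and solve the resulting linear system.
Node n1: branches {L2, R1, R2, L4, I1} → V_1 = 0.2159+0.09599j
Node n2: branches {L1, R2, L3, R4, L5, I1} → V_2 = -0.6118-0.2493j
Node n3: branches {L1, L2, R1, R3, R4, L5} → V_3 = -0.3193-0.4748j

2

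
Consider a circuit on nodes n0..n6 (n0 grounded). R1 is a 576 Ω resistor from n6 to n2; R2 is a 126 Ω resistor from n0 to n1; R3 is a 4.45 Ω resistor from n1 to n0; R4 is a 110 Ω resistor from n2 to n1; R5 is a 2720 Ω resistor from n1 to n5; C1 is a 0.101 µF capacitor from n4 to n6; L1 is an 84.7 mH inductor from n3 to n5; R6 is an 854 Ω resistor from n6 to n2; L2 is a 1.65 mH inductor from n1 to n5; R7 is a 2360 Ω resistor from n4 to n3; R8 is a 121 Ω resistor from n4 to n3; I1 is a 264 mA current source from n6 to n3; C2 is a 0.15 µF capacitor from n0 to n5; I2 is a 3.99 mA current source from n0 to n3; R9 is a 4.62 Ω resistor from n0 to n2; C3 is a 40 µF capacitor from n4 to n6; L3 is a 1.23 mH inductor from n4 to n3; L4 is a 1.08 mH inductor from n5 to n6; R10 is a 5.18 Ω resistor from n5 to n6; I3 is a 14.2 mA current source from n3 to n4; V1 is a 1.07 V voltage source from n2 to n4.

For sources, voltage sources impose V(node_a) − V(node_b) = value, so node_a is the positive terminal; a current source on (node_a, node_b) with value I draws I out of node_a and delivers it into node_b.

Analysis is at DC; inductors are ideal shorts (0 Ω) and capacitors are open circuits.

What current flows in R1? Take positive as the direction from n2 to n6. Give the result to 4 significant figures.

0.001858 A

MNA unknowns: 6 node voltages V₁..V_6 plus 5 source currents (L1, L2, L3, L4, V1)
R1: Y=0.001736 on G[6,2]
R2: Y=0.007937 on G[0,1]
R3: Y=0.2247 on G[1,0]
R4: Y=0.009091 on G[2,1]
R5: Y=0.0003676 on G[1,5]
C1: Y=0.000 on G[4,6]
L1: row V3−V5=0, i_L1 at 3,5
R6: Y=0.001171 on G[6,2]
L2: row V1−V5=0, i_L2 at 1,5
R7: Y=0.0004237 on G[4,3]
R8: Y=0.008264 on G[4,3]
I1: z[6]−=0.264, z[3]+=0.264
C2: Y=0.000 on G[0,5]
I2: z[0]−=0.00399, z[3]+=0.00399
R9: Y=0.2165 on G[0,2]
C3: Y=0.000 on G[4,6]
L3: row V4−V3=0, i_L3 at 4,3
L4: row V5−V6=0, i_L4 at 5,6
R10: Y=0.1931 on G[5,6]
I3: z[3]−=0.0142, z[4]+=0.0142
V1: row V2−V4=1.07, i_V1 at 2,4
solve → V1=-0.5068, V2=0.5632, V3=-0.5068, V4=-0.5068, V5=-0.5068, V6=-0.5068
aux → i_L1=0.1332, i_L2=0.1276, i_L3=-0.1205, i_L4=0.2609, i_V1=-0.1347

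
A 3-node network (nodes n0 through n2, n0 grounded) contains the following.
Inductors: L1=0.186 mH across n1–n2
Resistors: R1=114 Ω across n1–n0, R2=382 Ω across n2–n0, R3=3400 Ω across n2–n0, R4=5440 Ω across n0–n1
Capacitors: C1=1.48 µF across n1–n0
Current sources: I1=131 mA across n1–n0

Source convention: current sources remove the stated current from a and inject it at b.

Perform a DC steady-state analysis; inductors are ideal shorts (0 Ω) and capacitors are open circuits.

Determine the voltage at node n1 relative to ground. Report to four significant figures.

Element admittances at DC:
  L1: short n1↔n2 (DC inductor)
  Y(R1) = 0.008772 S between n1,n0
  Y(R2) = 0.002618 S between n2,n0
  Y(R3) = 0.0002941 S between n2,n0
  Y(R4) = 0.0001838 S between n0,n1
  Y(C1) = 0.000 S between n1,n0
  I1: injects 0.131 A into n0 (from n1)
Assemble and solve the 3×3 MNA system:
  V(n1)=-11.04  V(n2)=-11.04
  i(L1)=-0.03214

-11.04 V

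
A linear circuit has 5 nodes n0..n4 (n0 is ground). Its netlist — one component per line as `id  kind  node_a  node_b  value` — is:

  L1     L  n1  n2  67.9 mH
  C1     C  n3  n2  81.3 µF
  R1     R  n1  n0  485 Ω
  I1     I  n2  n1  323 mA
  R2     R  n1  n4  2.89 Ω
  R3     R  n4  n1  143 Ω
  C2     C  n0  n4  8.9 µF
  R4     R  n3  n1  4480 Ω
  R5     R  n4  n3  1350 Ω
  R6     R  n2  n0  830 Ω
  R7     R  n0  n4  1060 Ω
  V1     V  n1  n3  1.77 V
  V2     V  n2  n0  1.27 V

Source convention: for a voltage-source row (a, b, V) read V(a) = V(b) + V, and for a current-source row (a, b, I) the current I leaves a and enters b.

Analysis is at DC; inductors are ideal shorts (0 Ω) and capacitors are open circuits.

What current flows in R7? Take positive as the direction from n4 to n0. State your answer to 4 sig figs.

Element admittances at DC:
  L1: short n1↔n2 (DC inductor)
  Y(C1) = 0.000 S between n3,n2
  Y(R1) = 0.002062 S between n1,n0
  I1: injects 0.323 A into n1 (from n2)
  Y(R2) = 0.3460 S between n1,n4
  Y(R3) = 0.006993 S between n4,n1
  Y(C2) = 0.000 S between n0,n4
  Y(R4) = 0.0002232 S between n3,n1
  Y(R5) = 0.0007407 S between n4,n3
  Y(R6) = 0.001205 S between n2,n0
  Y(R7) = 0.0009434 S between n0,n4
  V1: constraint V(n1)−V(n3) = 1.77
  V2: constraint V(n2)−V(n0) = 1.27
Assemble and solve the 7×7 MNA system:
  V(n1)=1.270  V(n2)=1.270  V(n3)=-0.5000  V(n4)=1.263
  i(L1)=0.3192  i(V1)=-0.001701  i(V2)=-0.005340

0.001191 A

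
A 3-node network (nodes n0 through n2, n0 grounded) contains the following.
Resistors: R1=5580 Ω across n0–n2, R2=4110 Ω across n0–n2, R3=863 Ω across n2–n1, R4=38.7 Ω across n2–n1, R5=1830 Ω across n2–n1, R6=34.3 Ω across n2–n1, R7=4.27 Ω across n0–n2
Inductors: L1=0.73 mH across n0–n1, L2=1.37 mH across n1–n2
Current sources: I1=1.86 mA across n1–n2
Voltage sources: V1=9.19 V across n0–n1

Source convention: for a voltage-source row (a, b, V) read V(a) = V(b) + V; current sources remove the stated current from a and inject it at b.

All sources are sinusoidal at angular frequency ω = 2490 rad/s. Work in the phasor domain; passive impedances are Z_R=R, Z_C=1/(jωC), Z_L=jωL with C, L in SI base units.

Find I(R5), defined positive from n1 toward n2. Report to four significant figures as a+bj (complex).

MNA unknowns: 2 node voltages V₁..V_2 plus 1 source current (V1)
R1: Y=0.0001792+0.000j on G[0,2]
L1: Y=0.000-0.5501j on G[0,1]
R2: Y=0.0002433+0.000j on G[0,2]
L2: Y=0.000-0.2931j on G[1,2]
R3: Y=0.001159+0.000j on G[2,1]
R4: Y=0.02584+0.000j on G[2,1]
R5: Y=0.0005464+0.000j on G[2,1]
R6: Y=0.02915+0.000j on G[2,1]
R7: Y=0.2342+0.000j on G[0,2]
I1: z[1]−=0.00186, z[2]+=0.00186
V1: row V0−V1=9.19, i_V1 at 0,1
solve → V1=-9.190+0.000j, V2=-5.509+3.704j
aux → i_V1=-1.293+5.925j

-0.002011-0.002024j A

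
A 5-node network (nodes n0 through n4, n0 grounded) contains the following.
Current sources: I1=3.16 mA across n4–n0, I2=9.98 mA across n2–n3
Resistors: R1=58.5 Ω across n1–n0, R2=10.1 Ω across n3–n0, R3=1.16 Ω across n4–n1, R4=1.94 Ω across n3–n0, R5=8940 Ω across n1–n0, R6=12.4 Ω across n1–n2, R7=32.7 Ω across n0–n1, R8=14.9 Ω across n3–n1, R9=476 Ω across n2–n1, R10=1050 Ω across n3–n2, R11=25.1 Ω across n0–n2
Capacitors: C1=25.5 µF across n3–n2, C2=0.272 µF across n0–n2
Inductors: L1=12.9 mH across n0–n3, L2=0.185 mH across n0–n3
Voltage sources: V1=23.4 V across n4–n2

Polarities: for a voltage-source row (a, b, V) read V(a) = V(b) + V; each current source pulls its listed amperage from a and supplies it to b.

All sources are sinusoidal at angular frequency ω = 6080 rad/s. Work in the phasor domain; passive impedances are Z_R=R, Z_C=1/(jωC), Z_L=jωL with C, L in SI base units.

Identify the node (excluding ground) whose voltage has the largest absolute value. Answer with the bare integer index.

Element admittances at ω=6080 rad/s:
  I1: injects 0.00316 A into n0 (from n4)
  Y(R1) = 0.01709+0.000j S between n1,n0
  Y(C1) = 0.000+0.1550j S between n3,n2
  Y(R2) = 0.09901+0.000j S between n3,n0
  Y(C2) = 0.000+0.001654j S between n0,n2
  Y(L1) = 0.000-0.01275j S between n0,n3
  Y(R3) = 0.8621+0.000j S between n4,n1
  Y(R4) = 0.5155+0.000j S between n3,n0
  Y(R5) = 0.0001119+0.000j S between n1,n0
  Y(R6) = 0.08065+0.000j S between n1,n2
  Y(R7) = 0.03058+0.000j S between n0,n1
  Y(R8) = 0.06711+0.000j S between n3,n1
  I2: injects 0.00998 A into n3 (from n2)
  Y(R9) = 0.002101+0.000j S between n2,n1
  Y(R10) = 0.0009524+0.000j S between n3,n2
  Y(R11) = 0.03984+0.000j S between n0,n2
  Y(L2) = 0.000-0.8890j S between n0,n3
  V1: constraint V(n4)−V(n2) = 23.4
Assemble and solve the 5×5 MNA system:
  V(n1)=13.13+6.477j  V(n2)=-6.639+7.305j  V(n3)=0.2637-0.5724j  V(n4)=16.76+7.305j
  i(V1)=-3.131-0.7141j

4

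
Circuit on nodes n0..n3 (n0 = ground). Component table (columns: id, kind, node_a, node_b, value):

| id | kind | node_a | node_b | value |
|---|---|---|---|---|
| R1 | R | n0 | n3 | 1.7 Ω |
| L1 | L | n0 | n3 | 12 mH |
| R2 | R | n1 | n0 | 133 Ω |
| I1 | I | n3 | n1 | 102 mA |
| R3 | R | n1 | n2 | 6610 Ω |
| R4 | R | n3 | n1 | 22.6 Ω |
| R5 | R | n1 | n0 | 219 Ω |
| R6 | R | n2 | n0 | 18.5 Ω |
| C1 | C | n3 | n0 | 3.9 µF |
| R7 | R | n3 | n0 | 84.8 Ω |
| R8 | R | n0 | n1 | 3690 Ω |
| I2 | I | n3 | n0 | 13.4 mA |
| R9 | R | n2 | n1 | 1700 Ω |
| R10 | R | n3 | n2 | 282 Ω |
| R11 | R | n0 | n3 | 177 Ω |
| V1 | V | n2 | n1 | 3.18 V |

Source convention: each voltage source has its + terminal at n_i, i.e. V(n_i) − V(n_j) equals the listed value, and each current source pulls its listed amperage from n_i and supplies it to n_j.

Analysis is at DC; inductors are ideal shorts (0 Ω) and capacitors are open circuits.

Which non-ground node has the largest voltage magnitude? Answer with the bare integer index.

Element admittances at DC:
  Y(R1) = 0.5882 S between n0,n3
  L1: short n0↔n3 (DC inductor)
  Y(R2) = 0.007519 S between n1,n0
  I1: injects 0.102 A into n1 (from n3)
  Y(R3) = 0.0001513 S between n1,n2
  Y(R4) = 0.04425 S between n3,n1
  Y(R5) = 0.004566 S between n1,n0
  Y(R6) = 0.05405 S between n2,n0
  Y(C1) = 0.000 S between n3,n0
  Y(R7) = 0.01179 S between n3,n0
  Y(R8) = 0.0002710 S between n0,n1
  I2: injects 0.0134 A into n0 (from n3)
  Y(R9) = 0.0005882 S between n2,n1
  Y(R10) = 0.003546 S between n3,n2
  Y(R11) = 0.005650 S between n0,n3
  V1: constraint V(n2)−V(n1) = 3.18
Assemble and solve the 5×5 MNA system:
  V(n1)=-0.7107  V(n2)=2.469  V(n3)=0.000
  i(L1)=0.1381  i(V1)=-0.1446

2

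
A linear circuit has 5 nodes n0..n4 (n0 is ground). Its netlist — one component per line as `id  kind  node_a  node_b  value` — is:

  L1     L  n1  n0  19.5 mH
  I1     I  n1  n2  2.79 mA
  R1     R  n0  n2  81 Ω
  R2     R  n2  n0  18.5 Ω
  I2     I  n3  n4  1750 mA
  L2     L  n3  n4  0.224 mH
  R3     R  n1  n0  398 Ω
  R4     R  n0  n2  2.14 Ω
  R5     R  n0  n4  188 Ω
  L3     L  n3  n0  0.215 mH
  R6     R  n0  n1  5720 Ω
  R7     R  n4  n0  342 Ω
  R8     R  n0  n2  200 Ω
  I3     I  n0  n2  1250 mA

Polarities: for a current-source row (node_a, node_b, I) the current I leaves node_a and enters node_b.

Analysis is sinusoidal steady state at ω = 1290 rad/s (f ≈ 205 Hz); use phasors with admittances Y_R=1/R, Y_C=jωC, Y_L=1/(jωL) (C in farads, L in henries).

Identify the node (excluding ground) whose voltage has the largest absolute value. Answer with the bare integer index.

Element admittances at ω=1290 rad/s:
  Y(L1) = 0.000-0.03975j S between n1,n0
  I1: injects 0.00279 A into n2 (from n1)
  Y(R1) = 0.01235+0.000j S between n0,n2
  Y(R2) = 0.05405+0.000j S between n2,n0
  I2: injects 1.75 A into n4 (from n3)
  Y(L2) = 0.000-3.461j S between n3,n4
  Y(R3) = 0.002513+0.000j S between n1,n0
  Y(R4) = 0.4673+0.000j S between n0,n2
  Y(R5) = 0.005319+0.000j S between n0,n4
  Y(L3) = 0.000-3.606j S between n3,n0
  Y(R6) = 0.0001748+0.000j S between n0,n1
  Y(R7) = 0.002924+0.000j S between n4,n0
  Y(R8) = 0.005000+0.000j S between n0,n2
  I3: injects 1.25 A into n2 (from n0)
Assemble and solve the 4×4 MNA system:
  V(n1)=-0.004723-0.06986j  V(n2)=2.326+0.000j  V(n3)=0.001156-5.397e-06j  V(n4)=0.002361+0.5057j

2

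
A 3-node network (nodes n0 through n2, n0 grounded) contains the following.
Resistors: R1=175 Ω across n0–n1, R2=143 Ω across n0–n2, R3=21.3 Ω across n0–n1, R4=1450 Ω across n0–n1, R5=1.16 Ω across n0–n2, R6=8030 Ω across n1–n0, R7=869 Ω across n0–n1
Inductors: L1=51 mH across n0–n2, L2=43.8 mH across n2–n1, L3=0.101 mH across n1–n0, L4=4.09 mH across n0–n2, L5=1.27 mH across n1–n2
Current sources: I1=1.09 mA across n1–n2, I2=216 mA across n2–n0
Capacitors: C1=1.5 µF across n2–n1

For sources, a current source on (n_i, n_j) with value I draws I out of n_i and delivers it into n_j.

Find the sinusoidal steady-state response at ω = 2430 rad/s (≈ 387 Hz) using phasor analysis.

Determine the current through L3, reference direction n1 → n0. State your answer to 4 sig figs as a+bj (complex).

-0.02952+0.06188j A

Element admittances at ω=2430 rad/s:
  Y(R1) = 0.005714+0.000j S between n0,n1
  Y(L1) = 0.000-0.008069j S between n0,n2
  Y(L2) = 0.000-0.009395j S between n2,n1
  Y(R2) = 0.006993+0.000j S between n0,n2
  Y(R3) = 0.04695+0.000j S between n0,n1
  Y(R4) = 0.0006897+0.000j S between n0,n1
  Y(R5) = 0.8621+0.000j S between n0,n2
  Y(R6) = 0.0001245+0.000j S between n1,n0
  Y(L3) = 0.000-4.074j S between n1,n0
  Y(R7) = 0.001151+0.000j S between n0,n1
  I1: injects 0.00109 A into n2 (from n1)
  Y(L4) = 0.000-0.1006j S between n0,n2
  Y(C1) = 0.000+0.003645j S between n2,n1
  Y(L5) = 0.000-0.3240j S between n1,n2
  I2: injects 0.216 A into n0 (from n2)
Assemble and solve the 2×2 MNA system:
  V(n1)=-0.01519-0.007245j  V(n2)=-0.2016-0.09596j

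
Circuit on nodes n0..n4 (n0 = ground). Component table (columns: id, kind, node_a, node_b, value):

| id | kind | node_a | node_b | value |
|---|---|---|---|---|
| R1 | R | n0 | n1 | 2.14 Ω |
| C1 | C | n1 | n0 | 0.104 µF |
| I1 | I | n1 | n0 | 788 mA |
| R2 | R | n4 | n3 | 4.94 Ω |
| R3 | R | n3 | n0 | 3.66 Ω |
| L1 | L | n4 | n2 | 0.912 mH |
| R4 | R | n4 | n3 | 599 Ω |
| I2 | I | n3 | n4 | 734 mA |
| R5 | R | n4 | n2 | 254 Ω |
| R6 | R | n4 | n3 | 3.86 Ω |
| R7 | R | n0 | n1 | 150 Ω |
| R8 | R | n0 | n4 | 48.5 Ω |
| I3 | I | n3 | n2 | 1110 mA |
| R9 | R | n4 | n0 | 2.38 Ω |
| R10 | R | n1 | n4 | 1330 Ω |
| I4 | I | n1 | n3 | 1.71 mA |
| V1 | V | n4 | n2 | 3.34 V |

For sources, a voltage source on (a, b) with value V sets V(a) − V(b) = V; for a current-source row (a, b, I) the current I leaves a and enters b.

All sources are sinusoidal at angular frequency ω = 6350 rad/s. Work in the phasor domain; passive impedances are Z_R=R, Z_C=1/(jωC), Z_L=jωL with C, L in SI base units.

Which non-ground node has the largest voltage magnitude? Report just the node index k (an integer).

2

Apply KCL at each of the 4 non-ground nodes and solve the resulting linear system.
Node n1: branches {R1, C1, I1, R7, R10, I4} → V_1 = -1.662+0.002312j
Node n2: branches {L1, R5, I3, V1} → V_2 = -2.225+2.834e-06j
Node n3: branches {R2, R3, R4, I2, R6, I3, I4} → V_3 = -1.800+1.782e-06j
Node n4: branches {R2, L1, R4, I2, R5, R6, R8, R9, R10, V1} → V_4 = 1.115+2.834e-06j
Source currents: i(V1)=-1.123+0.5767j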